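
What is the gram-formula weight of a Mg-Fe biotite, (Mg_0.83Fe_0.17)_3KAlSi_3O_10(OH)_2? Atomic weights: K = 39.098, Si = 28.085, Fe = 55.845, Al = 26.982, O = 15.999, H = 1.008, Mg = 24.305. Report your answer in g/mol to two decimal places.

433.34 g/mol

M = 2.49×24.305 + 0.51×55.845 + 1×39.098 + 1×26.982 + 3×28.085 + 12×15.999 + 2×1.008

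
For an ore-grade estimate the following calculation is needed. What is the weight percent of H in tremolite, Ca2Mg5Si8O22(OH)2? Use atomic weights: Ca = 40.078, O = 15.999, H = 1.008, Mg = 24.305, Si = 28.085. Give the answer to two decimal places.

Molar mass of Ca2Mg5Si8O22(OH)2: 2*40.078 + 5*24.305 + 8*28.085 + 24*15.999 + 2*1.008 = 812.353 g/mol.
Mass of H per formula unit: 2 × 1.008 = 2.016 g.
Weight fraction H = 2.016 / 812.353 = 0.0025.

0.25 wt%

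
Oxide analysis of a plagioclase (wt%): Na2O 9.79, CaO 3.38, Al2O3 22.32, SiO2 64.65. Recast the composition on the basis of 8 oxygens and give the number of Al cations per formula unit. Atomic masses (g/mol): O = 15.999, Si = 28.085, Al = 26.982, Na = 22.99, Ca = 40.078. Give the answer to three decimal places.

Na2O: 9.79/61.979 = 0.15796 mol → 0.31592 mol Na, 0.15796 mol O.
CaO: 3.38/56.077 = 0.06027 mol → 0.06027 mol Ca, 0.06027 mol O.
Al2O3: 22.32/101.961 = 0.21891 mol → 0.43782 mol Al, 0.65673 mol O.
SiO2: 64.65/60.083 = 1.07601 mol → 1.07601 mol Si, 2.15202 mol O.
Total oxygen = 3.02698 mol. Normalization factor = 8/3.02698 = 2.64290.
Al per 8 O = 0.43782 × 2.64290 = 1.157.

1.157 Al apfu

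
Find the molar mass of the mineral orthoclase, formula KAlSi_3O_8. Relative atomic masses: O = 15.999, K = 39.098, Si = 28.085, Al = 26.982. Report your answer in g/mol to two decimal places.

278.33 g/mol

The formula mass is the sum 1×39.098 + 1×26.982 + 3×28.085 + 8×15.999.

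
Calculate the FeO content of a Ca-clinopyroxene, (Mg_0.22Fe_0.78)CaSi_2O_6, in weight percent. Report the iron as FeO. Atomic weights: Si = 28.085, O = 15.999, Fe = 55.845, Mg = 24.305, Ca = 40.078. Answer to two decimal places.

Molar mass of (Mg_0.22Fe_0.78)CaSi_2O_6 = 0.22·24.305 + 0.78·55.845 + 1·40.078 + 2·28.085 + 6·15.999 = 241.148 g/mol.
Each formula unit contains 0.78 Fe, equivalent to 0.78/1 = 0.7800 mol FeO.
M(FeO) = 1×55.845 + 1×15.999 = 71.844 g/mol.
Mass of FeO per formula unit = 0.7800 × 71.844 = 56.038 g.
FeO wt% = 56.038 / 241.148 × 100 = 23.24%.

23.24 wt%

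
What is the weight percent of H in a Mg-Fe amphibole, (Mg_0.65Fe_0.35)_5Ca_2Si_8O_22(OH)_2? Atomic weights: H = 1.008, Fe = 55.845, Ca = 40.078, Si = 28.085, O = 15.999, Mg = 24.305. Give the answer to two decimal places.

0.23 wt%

M((Mg_0.65Fe_0.35)_5Ca_2Si_8O_22(OH)_2) = 867.548 g/mol.
H contributes 2 × 1.008 = 2.016 g per mole.
2.016/867.548 = 0.0023 → 0.23%.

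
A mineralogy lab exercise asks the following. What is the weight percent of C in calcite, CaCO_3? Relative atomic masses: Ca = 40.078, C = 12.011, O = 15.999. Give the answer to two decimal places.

Molar mass of CaCO_3: 1×40.078 + 1×12.011 + 3×15.999 = 100.086 g/mol.
Mass of C per formula unit: 1 × 12.011 = 12.011 g.
Weight fraction C = 12.011 / 100.086 = 0.1200.

12.00 weight percent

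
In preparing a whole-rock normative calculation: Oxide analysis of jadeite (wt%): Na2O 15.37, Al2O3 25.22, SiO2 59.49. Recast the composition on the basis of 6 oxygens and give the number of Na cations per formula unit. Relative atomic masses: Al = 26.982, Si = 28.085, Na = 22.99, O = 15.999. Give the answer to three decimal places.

Na2O (M=61.979): mol = 0.24799; Na = 0.49598, O = 0.24799.
Al2O3 (M=101.961): mol = 0.24735; Al = 0.49470, O = 0.74205.
SiO2 (M=60.083): mol = 0.99013; Si = 0.99013, O = 1.98026.
ΣO = 2.97030; factor = 6/ΣO = 2.02000.
Na apfu = 0.49598 × 2.02000 = 1.002.

1.002 Na apfu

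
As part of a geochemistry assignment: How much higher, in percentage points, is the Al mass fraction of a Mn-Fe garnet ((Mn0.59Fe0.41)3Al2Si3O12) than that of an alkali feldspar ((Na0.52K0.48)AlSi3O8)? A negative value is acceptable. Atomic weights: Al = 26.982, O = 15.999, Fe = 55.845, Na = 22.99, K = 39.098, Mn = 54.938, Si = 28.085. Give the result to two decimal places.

Al in (Mn0.59Fe0.41)3Al2Si3O12: molar mass 496.137 g/mol; 2×26.982 = 53.964 g → 10.88 wt%.
Al in (Na0.52K0.48)AlSi3O8: molar mass 269.951 g/mol; 1×26.982 = 26.982 g → 10.00 wt%.
Difference = 10.88 − 10.00 = 0.88 percentage points.

0.88 percentage points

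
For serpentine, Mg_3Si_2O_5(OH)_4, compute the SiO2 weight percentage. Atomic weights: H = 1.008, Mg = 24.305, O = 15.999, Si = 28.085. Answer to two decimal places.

43.36 wt%

Molar mass of Mg_3Si_2O_5(OH)_4 = 3*24.305 + 2*28.085 + 9*15.999 + 4*1.008 = 277.108 g/mol.
Each formula unit contains 2 Si, equivalent to 2/1 = 2.0000 mol SiO2.
M(SiO2) = 1×28.085 + 2×15.999 = 60.083 g/mol.
Mass of SiO2 per formula unit = 2.0000 × 60.083 = 120.166 g.
SiO2 wt% = 120.166 / 277.108 × 100 = 43.36%.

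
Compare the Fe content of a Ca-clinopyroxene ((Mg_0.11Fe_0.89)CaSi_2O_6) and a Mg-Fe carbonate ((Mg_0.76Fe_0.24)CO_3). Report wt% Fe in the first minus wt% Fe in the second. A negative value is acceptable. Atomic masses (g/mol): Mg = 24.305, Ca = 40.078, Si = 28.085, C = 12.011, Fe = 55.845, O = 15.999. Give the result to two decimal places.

5.73 percentage points

First mineral: 49.702 g Fe in 244.618 g formula = 20.32 wt% Fe.
Second mineral: 13.403 g Fe in 91.883 g formula = 14.59 wt% Fe.
20.32% − 14.59% gives a difference of 5.73 percentage points.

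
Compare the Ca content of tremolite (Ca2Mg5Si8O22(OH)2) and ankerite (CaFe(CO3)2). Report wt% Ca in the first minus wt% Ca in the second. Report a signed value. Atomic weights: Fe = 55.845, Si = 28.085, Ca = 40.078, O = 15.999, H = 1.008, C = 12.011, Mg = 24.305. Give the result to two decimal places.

Ca in Ca2Mg5Si8O22(OH)2: molar mass 812.353 g/mol; 2×40.078 = 80.156 g → 9.87 wt%.
Ca in CaFe(CO3)2: molar mass 215.939 g/mol; 1×40.078 = 40.078 g → 18.56 wt%.
Difference = 9.87 − 18.56 = -8.69 percentage points.

-8.69 percentage points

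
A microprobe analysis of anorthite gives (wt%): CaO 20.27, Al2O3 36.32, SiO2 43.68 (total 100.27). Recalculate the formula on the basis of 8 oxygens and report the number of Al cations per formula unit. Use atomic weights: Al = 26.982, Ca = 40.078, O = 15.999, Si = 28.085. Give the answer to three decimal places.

20.27 wt% CaO ÷ 56.077 g/mol = 0.36147 mol, giving 0.36147 Ca and 0.36147 O.
36.32 wt% Al2O3 ÷ 101.961 g/mol = 0.35621 mol, giving 0.71242 Al and 1.06863 O.
43.68 wt% SiO2 ÷ 60.083 g/mol = 0.72699 mol, giving 0.72699 Si and 1.45398 O.
Oxygen sums to 2.88408; scaling by 8/2.88408 = 2.77385 puts the formula on 8 O.
Al: 0.71242 × 2.77385 = 1.976 atoms per formula unit.

1.976 Al apfu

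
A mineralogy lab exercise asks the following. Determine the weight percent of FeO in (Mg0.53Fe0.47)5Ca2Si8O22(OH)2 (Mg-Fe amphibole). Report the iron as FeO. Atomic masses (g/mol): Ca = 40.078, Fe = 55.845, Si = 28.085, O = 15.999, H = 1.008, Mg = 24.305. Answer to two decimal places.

19.05 wt%

M((Mg0.53Fe0.47)5Ca2Si8O22(OH)2) = 886.472 g/mol; M(FeO) = 71.844 g/mol.
Moles FeO per formula unit = 2.35 Fe ÷ 1 = 2.3500.
FeO fraction = (2.3500 × 71.844) / 886.472 = 168.833/886.472 = 0.1905.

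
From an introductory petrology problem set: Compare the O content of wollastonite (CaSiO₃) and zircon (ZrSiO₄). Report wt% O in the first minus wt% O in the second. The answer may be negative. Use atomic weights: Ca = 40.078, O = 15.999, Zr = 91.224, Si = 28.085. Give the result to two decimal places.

6.41 percentage points

O in CaSiO₃: molar mass 116.160 g/mol; 3×15.999 = 47.997 g → 41.32 wt%.
O in ZrSiO₄: molar mass 183.305 g/mol; 4×15.999 = 63.996 g → 34.91 wt%.
Difference = 41.32 − 34.91 = 6.41 percentage points.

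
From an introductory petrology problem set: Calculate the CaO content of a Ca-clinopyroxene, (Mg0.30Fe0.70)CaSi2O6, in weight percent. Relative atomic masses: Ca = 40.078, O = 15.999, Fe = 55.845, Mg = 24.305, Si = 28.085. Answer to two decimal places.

23.50 wt%

M((Mg0.30Fe0.70)CaSi2O6) = 238.625 g/mol; M(CaO) = 56.077 g/mol.
Moles CaO per formula unit = 1 Ca ÷ 1 = 1.0000.
CaO fraction = (1.0000 × 56.077) / 238.625 = 56.077/238.625 = 0.2350.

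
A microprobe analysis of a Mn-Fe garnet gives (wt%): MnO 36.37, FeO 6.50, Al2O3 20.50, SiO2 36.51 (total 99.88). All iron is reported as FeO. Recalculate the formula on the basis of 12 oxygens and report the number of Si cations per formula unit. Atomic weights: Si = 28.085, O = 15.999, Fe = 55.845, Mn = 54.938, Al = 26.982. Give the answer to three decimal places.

MnO: 36.37/70.937 = 0.51271 mol → 0.51271 mol Mn, 0.51271 mol O.
FeO: 6.50/71.844 = 0.09047 mol → 0.09047 mol Fe, 0.09047 mol O.
Al2O3: 20.50/101.961 = 0.20106 mol → 0.40212 mol Al, 0.60318 mol O.
SiO2: 36.51/60.083 = 0.60766 mol → 0.60766 mol Si, 1.21532 mol O.
Total oxygen = 2.42168 mol. Normalization factor = 12/2.42168 = 4.95524.
Si per 12 O = 0.60766 × 4.95524 = 3.011.

3.011 Si apfu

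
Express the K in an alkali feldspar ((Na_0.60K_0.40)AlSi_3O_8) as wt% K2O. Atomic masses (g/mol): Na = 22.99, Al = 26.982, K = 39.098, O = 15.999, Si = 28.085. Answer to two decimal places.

7.01 wt%

Formula mass = 268.662 g/mol.
0.40 K → 0.2000 mol K2O per formula unit; M(K2O) = 94.195, so K2O mass = 18.839 g.
18.839/268.662 × 100 = 7.01 wt%.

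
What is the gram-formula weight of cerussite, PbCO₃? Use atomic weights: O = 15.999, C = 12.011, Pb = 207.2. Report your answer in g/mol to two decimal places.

Pb: 1 × 207.2 = 207.2000
C: 1 × 12.011 = 12.0110
O: 3 × 15.999 = 47.9970
Summing the contributions gives the formula mass.

267.21 g/mol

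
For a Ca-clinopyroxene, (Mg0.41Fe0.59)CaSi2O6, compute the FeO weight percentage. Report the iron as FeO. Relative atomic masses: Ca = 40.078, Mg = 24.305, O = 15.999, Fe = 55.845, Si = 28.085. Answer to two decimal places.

Molar mass of (Mg0.41Fe0.59)CaSi2O6 = 0.41·24.305 + 0.59·55.845 + 1·40.078 + 2·28.085 + 6·15.999 = 235.156 g/mol.
Each formula unit contains 0.59 Fe, equivalent to 0.59/1 = 0.5900 mol FeO.
M(FeO) = 1×55.845 + 1×15.999 = 71.844 g/mol.
Mass of FeO per formula unit = 0.5900 × 71.844 = 42.388 g.
FeO wt% = 42.388 / 235.156 × 100 = 18.03%.

18.03 wt%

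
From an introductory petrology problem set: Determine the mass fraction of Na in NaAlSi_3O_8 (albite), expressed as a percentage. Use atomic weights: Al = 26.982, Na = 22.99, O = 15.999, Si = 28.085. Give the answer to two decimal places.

8.77 wt%

Formula mass = 1×22.99 + 1×26.982 + 3×28.085 + 8×15.999 = 262.219 g/mol, of which 22.990 g is Na.
So Na makes up 22.990/262.219 = 0.0877 of the mass, i.e. 8.77%.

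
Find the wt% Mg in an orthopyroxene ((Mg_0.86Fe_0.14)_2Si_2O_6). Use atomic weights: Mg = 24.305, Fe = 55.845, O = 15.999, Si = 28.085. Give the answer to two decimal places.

Formula mass = 1.72·24.305 + 0.28·55.845 + 2·28.085 + 6·15.999 = 209.605 g/mol, of which 41.805 g is Mg.
So Mg makes up 41.805/209.605 = 0.1994 of the mass, i.e. 19.94%.

19.94 mass %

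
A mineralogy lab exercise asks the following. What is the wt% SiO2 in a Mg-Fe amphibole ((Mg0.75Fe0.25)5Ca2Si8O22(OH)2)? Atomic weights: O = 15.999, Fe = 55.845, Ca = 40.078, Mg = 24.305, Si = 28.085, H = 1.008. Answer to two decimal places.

Formula mass = 851.778 g/mol.
8 Si → 8.0000 mol SiO2 per formula unit; M(SiO2) = 60.083, so SiO2 mass = 480.664 g.
480.664/851.778 × 100 = 56.43 wt%.

56.43 wt%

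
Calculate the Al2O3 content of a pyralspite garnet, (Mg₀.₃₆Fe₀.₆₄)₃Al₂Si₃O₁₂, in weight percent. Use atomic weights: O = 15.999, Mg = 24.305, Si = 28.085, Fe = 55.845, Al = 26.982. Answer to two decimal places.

M((Mg₀.₃₆Fe₀.₆₄)₃Al₂Si₃O₁₂) = 463.679 g/mol; M(Al2O3) = 101.961 g/mol.
Moles Al2O3 per formula unit = 2 Al ÷ 2 = 1.0000.
Al2O3 fraction = (1.0000 × 101.961) / 463.679 = 101.961/463.679 = 0.2199.

21.99 wt%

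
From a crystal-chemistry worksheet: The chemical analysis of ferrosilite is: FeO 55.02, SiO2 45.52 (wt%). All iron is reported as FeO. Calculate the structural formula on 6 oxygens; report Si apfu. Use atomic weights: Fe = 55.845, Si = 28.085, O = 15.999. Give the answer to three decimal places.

FeO: 55.02/71.844 = 0.76583 mol → 0.76583 mol Fe, 0.76583 mol O.
SiO2: 45.52/60.083 = 0.75762 mol → 0.75762 mol Si, 1.51524 mol O.
Total oxygen = 2.28107 mol. Normalization factor = 6/2.28107 = 2.63034.
Si per 6 O = 0.75762 × 2.63034 = 1.993.

1.993 Si apfu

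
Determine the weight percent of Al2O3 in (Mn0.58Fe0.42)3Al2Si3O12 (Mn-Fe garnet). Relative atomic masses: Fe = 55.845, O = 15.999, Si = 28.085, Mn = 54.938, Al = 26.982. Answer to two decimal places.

20.55 wt%

Formula mass = 496.164 g/mol.
2 Al → 1.0000 mol Al2O3 per formula unit; M(Al2O3) = 101.961, so Al2O3 mass = 101.961 g.
101.961/496.164 × 100 = 20.55 wt%.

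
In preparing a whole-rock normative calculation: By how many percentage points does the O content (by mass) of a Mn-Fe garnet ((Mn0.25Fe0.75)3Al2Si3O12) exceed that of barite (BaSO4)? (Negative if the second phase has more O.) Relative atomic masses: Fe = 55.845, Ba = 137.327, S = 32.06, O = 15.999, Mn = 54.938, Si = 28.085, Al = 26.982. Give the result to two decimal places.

11.20 percentage points

O in (Mn0.25Fe0.75)3Al2Si3O12: molar mass 497.062 g/mol; 12×15.999 = 191.988 g → 38.62 wt%.
O in BaSO4: molar mass 233.383 g/mol; 4×15.999 = 63.996 g → 27.42 wt%.
Difference = 38.62 − 27.42 = 11.20 percentage points.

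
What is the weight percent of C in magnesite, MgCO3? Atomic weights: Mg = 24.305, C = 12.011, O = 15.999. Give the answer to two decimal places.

M(MgCO3) = 84.313 g/mol.
C contributes 1 × 12.011 = 12.011 g per mole.
12.011/84.313 = 0.1425 → 14.25%.

14.25 weight percent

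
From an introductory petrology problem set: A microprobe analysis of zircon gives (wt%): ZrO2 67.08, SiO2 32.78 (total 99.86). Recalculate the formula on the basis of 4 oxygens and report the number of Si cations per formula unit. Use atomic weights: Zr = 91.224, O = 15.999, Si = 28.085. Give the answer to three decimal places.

1.001 Si apfu

ZrO2: 67.08/123.222 = 0.54438 mol → 0.54438 mol Zr, 1.08876 mol O.
SiO2: 32.78/60.083 = 0.54558 mol → 0.54558 mol Si, 1.09116 mol O.
Total oxygen = 2.17992 mol. Normalization factor = 4/2.17992 = 1.83493.
Si per 4 O = 0.54558 × 1.83493 = 1.001.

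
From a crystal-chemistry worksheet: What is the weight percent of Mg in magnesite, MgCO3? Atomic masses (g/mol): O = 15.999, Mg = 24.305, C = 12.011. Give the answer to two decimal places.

28.83 weight percent

Formula mass = 1×24.305 + 1×12.011 + 3×15.999 = 84.313 g/mol, of which 24.305 g is Mg.
So Mg makes up 24.305/84.313 = 0.2883 of the mass, i.e. 28.83%.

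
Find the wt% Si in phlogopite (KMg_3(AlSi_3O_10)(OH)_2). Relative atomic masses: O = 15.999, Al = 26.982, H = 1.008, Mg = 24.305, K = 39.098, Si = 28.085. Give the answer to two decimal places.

Formula mass = 1·39.098 + 3·24.305 + 1·26.982 + 3·28.085 + 12·15.999 + 2·1.008 = 417.254 g/mol, of which 84.255 g is Si.
So Si makes up 84.255/417.254 = 0.2019 of the mass, i.e. 20.19%.

20.19 weight percent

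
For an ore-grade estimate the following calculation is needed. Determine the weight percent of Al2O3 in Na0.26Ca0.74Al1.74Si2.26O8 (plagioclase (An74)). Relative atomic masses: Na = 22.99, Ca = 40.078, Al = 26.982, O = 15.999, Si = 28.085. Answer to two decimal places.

Molar mass of Na0.26Ca0.74Al1.74Si2.26O8 = 0.26×22.99 + 0.74×40.078 + 1.74×26.982 + 2.26×28.085 + 8×15.999 = 274.048 g/mol.
Each formula unit contains 1.74 Al, equivalent to 1.74/2 = 0.8700 mol Al2O3.
M(Al2O3) = 2×26.982 + 3×15.999 = 101.961 g/mol.
Mass of Al2O3 per formula unit = 0.8700 × 101.961 = 88.706 g.
Al2O3 wt% = 88.706 / 274.048 × 100 = 32.37%.

32.37 wt%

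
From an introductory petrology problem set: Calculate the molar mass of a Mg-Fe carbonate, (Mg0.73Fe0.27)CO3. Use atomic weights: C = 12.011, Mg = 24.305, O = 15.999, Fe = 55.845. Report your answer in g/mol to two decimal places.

M = 0.73*24.305 + 0.27*55.845 + 1*12.011 + 3*15.999

92.83 g/mol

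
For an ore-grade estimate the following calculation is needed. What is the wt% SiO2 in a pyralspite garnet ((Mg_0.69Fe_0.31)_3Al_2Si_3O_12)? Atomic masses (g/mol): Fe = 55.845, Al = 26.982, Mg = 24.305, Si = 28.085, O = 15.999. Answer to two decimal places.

M((Mg_0.69Fe_0.31)_3Al_2Si_3O_12) = 432.454 g/mol; M(SiO2) = 60.083 g/mol.
Moles SiO2 per formula unit = 3 Si ÷ 1 = 3.0000.
SiO2 fraction = (3.0000 × 60.083) / 432.454 = 180.249/432.454 = 0.4168.

41.68 wt%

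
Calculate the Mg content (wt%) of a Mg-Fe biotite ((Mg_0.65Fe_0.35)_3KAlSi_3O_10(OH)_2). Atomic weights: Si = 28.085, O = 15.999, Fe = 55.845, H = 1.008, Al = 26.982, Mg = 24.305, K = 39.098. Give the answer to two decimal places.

M((Mg_0.65Fe_0.35)_3KAlSi_3O_10(OH)_2) = 450.371 g/mol.
Mg contributes 1.95 × 24.305 = 47.395 g per mole.
47.395/450.371 = 0.1052 → 10.52%.

10.52 wt%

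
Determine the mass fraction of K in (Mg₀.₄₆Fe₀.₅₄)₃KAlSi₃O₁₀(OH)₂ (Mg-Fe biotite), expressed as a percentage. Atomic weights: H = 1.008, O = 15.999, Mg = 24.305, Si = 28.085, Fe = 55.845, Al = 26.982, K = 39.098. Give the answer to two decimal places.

Formula mass = 1.38*24.305 + 1.62*55.845 + 1*39.098 + 1*26.982 + 3*28.085 + 12*15.999 + 2*1.008 = 468.349 g/mol, of which 39.098 g is K.
So K makes up 39.098/468.349 = 0.0835 of the mass, i.e. 8.35%.

8.35 weight percent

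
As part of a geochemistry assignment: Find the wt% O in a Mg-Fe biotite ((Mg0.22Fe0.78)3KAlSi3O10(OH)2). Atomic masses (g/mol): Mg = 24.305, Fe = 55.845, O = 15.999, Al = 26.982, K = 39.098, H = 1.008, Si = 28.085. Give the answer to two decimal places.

M((Mg0.22Fe0.78)3KAlSi3O10(OH)2) = 491.058 g/mol.
O contributes 12 × 15.999 = 191.988 g per mole.
191.988/491.058 = 0.3910 → 39.10%.

39.10 mass %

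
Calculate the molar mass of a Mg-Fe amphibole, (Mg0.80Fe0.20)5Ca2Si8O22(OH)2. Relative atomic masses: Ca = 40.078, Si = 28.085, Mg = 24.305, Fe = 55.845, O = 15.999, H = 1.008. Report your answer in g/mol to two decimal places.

843.89 g/mol

M = 4(24.305) + 1(55.845) + 2(40.078) + 8(28.085) + 24(15.999) + 2(1.008)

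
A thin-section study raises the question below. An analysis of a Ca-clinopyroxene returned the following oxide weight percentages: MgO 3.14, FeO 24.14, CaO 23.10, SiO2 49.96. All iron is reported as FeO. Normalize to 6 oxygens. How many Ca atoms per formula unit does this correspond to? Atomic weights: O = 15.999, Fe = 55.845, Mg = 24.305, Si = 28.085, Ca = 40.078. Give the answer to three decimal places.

MgO: 3.14/40.304 = 0.07791 mol → 0.07791 mol Mg, 0.07791 mol O.
FeO: 24.14/71.844 = 0.33601 mol → 0.33601 mol Fe, 0.33601 mol O.
CaO: 23.10/56.077 = 0.41193 mol → 0.41193 mol Ca, 0.41193 mol O.
SiO2: 49.96/60.083 = 0.83152 mol → 0.83152 mol Si, 1.66304 mol O.
Total oxygen = 2.48889 mol. Normalization factor = 6/2.48889 = 2.41071.
Ca per 6 O = 0.41193 × 2.41071 = 0.993.

0.993 Ca apfu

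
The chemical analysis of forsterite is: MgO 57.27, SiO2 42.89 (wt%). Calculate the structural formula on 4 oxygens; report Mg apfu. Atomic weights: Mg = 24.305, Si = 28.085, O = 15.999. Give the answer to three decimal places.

1.995 Mg apfu

57.27 wt% MgO ÷ 40.304 g/mol = 1.42095 mol, giving 1.42095 Mg and 1.42095 O.
42.89 wt% SiO2 ÷ 60.083 g/mol = 0.71385 mol, giving 0.71385 Si and 1.42770 O.
Oxygen sums to 2.84865; scaling by 4/2.84865 = 1.40417 puts the formula on 4 O.
Mg: 1.42095 × 1.40417 = 1.995 atoms per formula unit.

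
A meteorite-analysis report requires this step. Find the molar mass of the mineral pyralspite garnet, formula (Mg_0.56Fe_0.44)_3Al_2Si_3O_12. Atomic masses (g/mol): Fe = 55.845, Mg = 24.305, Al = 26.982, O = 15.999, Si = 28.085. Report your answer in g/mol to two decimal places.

M = 1.68·24.305 + 1.32·55.845 + 2·26.982 + 3·28.085 + 12·15.999

444.75 g/mol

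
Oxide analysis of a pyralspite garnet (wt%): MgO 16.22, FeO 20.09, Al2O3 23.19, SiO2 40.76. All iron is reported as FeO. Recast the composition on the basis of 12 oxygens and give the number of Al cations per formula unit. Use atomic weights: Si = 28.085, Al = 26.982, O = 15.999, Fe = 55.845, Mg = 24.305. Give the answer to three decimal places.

2.006 Al apfu

16.22 wt% MgO ÷ 40.304 g/mol = 0.40244 mol, giving 0.40244 Mg and 0.40244 O.
20.09 wt% FeO ÷ 71.844 g/mol = 0.27963 mol, giving 0.27963 Fe and 0.27963 O.
23.19 wt% Al2O3 ÷ 101.961 g/mol = 0.22744 mol, giving 0.45488 Al and 0.68232 O.
40.76 wt% SiO2 ÷ 60.083 g/mol = 0.67839 mol, giving 0.67839 Si and 1.35678 O.
Oxygen sums to 2.72117; scaling by 12/2.72117 = 4.40987 puts the formula on 12 O.
Al: 0.45488 × 4.40987 = 2.006 atoms per formula unit.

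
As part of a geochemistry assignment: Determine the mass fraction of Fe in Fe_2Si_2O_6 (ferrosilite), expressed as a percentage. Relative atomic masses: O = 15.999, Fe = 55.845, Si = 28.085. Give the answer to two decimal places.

M(Fe_2Si_2O_6) = 263.854 g/mol.
Fe contributes 2 × 55.845 = 111.690 g per mole.
111.690/263.854 = 0.4233 → 42.33%.

42.33 wt%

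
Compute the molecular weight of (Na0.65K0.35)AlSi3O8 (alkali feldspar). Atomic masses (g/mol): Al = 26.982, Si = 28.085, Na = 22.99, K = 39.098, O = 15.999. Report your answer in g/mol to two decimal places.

267.86 g/mol

The formula mass is the sum 0.65(22.99) + 0.35(39.098) + 1(26.982) + 3(28.085) + 8(15.999).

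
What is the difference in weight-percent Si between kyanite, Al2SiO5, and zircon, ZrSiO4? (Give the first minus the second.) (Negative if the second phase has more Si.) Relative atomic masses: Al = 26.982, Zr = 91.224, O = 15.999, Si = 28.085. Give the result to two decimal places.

Si in Al2SiO5: molar mass 162.044 g/mol; 1×28.085 = 28.085 g → 17.33 wt%.
Si in ZrSiO4: molar mass 183.305 g/mol; 1×28.085 = 28.085 g → 15.32 wt%.
Difference = 17.33 − 15.32 = 2.01 percentage points.

2.01 percentage points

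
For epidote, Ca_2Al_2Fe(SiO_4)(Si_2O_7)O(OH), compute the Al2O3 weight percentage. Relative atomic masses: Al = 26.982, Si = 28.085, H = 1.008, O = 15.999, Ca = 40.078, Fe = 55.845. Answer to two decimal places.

M(Ca_2Al_2Fe(SiO_4)(Si_2O_7)O(OH)) = 483.215 g/mol; M(Al2O3) = 101.961 g/mol.
Moles Al2O3 per formula unit = 2 Al ÷ 2 = 1.0000.
Al2O3 fraction = (1.0000 × 101.961) / 483.215 = 101.961/483.215 = 0.2110.

21.10 wt%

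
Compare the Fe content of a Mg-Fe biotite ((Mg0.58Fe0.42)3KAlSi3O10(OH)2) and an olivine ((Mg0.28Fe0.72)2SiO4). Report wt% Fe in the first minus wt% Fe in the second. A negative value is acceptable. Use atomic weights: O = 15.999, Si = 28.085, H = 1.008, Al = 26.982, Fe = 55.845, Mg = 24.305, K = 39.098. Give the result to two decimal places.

First mineral: 70.365 g Fe in 456.994 g formula = 15.40 wt% Fe.
Second mineral: 80.417 g Fe in 186.109 g formula = 43.21 wt% Fe.
15.40% − 43.21% gives a difference of -27.81 percentage points.

-27.81 percentage points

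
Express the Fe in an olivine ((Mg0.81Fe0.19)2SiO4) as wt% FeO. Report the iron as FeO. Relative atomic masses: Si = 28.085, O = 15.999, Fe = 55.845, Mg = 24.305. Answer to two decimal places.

17.88 wt%

Formula mass = 152.676 g/mol.
0.38 Fe → 0.3800 mol FeO per formula unit; M(FeO) = 71.844, so FeO mass = 27.301 g.
27.301/152.676 × 100 = 17.88 wt%.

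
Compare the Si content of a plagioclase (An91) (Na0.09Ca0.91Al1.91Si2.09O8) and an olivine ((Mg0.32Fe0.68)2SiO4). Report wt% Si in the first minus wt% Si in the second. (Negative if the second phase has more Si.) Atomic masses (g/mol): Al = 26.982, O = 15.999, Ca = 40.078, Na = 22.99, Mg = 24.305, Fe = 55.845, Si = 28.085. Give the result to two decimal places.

5.91 percentage points

First mineral: 58.698 g Si in 276.765 g formula = 21.21 wt% Si.
Second mineral: 28.085 g Si in 183.585 g formula = 15.30 wt% Si.
21.21% − 15.30% gives a difference of 5.91 percentage points.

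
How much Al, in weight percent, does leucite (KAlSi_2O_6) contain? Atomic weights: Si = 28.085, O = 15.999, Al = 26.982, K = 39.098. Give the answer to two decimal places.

Molar mass of KAlSi_2O_6: 1·39.098 + 1·26.982 + 2·28.085 + 6·15.999 = 218.244 g/mol.
Mass of Al per formula unit: 1 × 26.982 = 26.982 g.
Weight fraction Al = 26.982 / 218.244 = 0.1236.

12.36 weight percent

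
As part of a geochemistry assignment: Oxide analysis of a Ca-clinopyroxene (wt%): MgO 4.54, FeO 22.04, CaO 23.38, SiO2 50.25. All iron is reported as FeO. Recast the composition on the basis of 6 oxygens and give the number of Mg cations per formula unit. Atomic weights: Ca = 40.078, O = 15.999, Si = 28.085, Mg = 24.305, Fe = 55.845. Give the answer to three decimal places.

0.269 Mg apfu

MgO (M=40.304): mol = 0.11264; Mg = 0.11264, O = 0.11264.
FeO (M=71.844): mol = 0.30678; Fe = 0.30678, O = 0.30678.
CaO (M=56.077): mol = 0.41693; Ca = 0.41693, O = 0.41693.
SiO2 (M=60.083): mol = 0.83634; Si = 0.83634, O = 1.67268.
ΣO = 2.50903; factor = 6/ΣO = 2.39136.
Mg apfu = 0.11264 × 2.39136 = 0.269.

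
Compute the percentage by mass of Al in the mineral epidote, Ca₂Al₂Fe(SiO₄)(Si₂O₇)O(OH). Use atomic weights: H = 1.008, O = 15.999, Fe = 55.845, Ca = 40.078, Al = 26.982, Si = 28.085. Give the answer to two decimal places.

Molar mass of Ca₂Al₂Fe(SiO₄)(Si₂O₇)O(OH): 2*40.078 + 2*26.982 + 1*55.845 + 3*28.085 + 13*15.999 + 1*1.008 = 483.215 g/mol.
Mass of Al per formula unit: 2 × 26.982 = 53.964 g.
Weight fraction Al = 53.964 / 483.215 = 0.1117.

11.17 weight percent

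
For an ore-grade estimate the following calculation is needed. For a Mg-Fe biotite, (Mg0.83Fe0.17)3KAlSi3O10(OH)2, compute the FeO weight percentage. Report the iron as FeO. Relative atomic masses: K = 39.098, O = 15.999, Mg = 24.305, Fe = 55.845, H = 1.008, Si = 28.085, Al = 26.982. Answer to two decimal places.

8.46 wt%

Formula mass = 433.339 g/mol.
0.51 Fe → 0.5100 mol FeO per formula unit; M(FeO) = 71.844, so FeO mass = 36.640 g.
36.640/433.339 × 100 = 8.46 wt%.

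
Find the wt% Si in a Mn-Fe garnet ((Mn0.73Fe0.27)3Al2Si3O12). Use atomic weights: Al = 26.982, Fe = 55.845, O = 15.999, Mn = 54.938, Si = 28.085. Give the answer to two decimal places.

M((Mn0.73Fe0.27)3Al2Si3O12) = 495.756 g/mol.
Si contributes 3 × 28.085 = 84.255 g per mole.
84.255/495.756 = 0.1700 → 17.00%.

17.00 wt%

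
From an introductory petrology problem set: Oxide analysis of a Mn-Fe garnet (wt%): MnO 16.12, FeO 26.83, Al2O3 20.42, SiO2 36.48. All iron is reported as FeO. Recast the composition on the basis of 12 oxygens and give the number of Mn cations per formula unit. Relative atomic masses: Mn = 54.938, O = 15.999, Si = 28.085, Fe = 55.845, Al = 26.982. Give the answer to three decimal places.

16.12 wt% MnO ÷ 70.937 g/mol = 0.22724 mol, giving 0.22724 Mn and 0.22724 O.
26.83 wt% FeO ÷ 71.844 g/mol = 0.37345 mol, giving 0.37345 Fe and 0.37345 O.
20.42 wt% Al2O3 ÷ 101.961 g/mol = 0.20027 mol, giving 0.40054 Al and 0.60081 O.
36.48 wt% SiO2 ÷ 60.083 g/mol = 0.60716 mol, giving 0.60716 Si and 1.21432 O.
Oxygen sums to 2.41582; scaling by 12/2.41582 = 4.96726 puts the formula on 12 O.
Mn: 0.22724 × 4.96726 = 1.129 atoms per formula unit.

1.129 Mn apfu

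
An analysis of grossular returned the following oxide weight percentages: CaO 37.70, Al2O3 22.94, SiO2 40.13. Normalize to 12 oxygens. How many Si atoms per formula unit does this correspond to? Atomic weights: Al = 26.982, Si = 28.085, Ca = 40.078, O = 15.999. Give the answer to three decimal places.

2.987 Si apfu

CaO (M=56.077): mol = 0.67229; Ca = 0.67229, O = 0.67229.
Al2O3 (M=101.961): mol = 0.22499; Al = 0.44998, O = 0.67497.
SiO2 (M=60.083): mol = 0.66791; Si = 0.66791, O = 1.33582.
ΣO = 2.68308; factor = 12/ΣO = 4.47247.
Si apfu = 0.66791 × 4.47247 = 2.987.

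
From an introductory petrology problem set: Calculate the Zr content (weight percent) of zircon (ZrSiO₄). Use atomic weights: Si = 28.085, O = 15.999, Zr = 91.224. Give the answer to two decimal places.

49.77 weight percent

M(ZrSiO₄) = 183.305 g/mol.
Zr contributes 1 × 91.224 = 91.224 g per mole.
91.224/183.305 = 0.4977 → 49.77%.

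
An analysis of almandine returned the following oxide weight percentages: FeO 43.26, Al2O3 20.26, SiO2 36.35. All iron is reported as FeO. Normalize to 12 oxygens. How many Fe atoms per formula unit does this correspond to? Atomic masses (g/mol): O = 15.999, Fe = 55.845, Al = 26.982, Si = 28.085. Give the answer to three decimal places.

FeO (M=71.844): mol = 0.60214; Fe = 0.60214, O = 0.60214.
Al2O3 (M=101.961): mol = 0.19870; Al = 0.39740, O = 0.59610.
SiO2 (M=60.083): mol = 0.60500; Si = 0.60500, O = 1.21000.
ΣO = 2.40824; factor = 12/ΣO = 4.98289.
Fe apfu = 0.60214 × 4.98289 = 3.000.

3.000 Fe apfu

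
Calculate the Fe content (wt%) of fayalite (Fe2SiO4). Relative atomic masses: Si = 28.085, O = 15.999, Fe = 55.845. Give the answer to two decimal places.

54.81 wt%

Formula mass = 2*55.845 + 1*28.085 + 4*15.999 = 203.771 g/mol, of which 111.690 g is Fe.
So Fe makes up 111.690/203.771 = 0.5481 of the mass, i.e. 54.81%.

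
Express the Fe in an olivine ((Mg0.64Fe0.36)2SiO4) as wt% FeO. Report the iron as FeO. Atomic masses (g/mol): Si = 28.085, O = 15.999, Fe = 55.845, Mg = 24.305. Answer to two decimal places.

31.66 wt%

M((Mg0.64Fe0.36)2SiO4) = 163.400 g/mol; M(FeO) = 71.844 g/mol.
Moles FeO per formula unit = 0.72 Fe ÷ 1 = 0.7200.
FeO fraction = (0.7200 × 71.844) / 163.400 = 51.728/163.400 = 0.3166.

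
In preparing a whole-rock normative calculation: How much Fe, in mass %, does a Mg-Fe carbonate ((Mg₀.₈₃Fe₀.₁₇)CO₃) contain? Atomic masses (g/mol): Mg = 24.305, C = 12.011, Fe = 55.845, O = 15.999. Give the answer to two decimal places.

10.59 mass %

Formula mass = 0.83·24.305 + 0.17·55.845 + 1·12.011 + 3·15.999 = 89.675 g/mol, of which 9.494 g is Fe.
So Fe makes up 9.494/89.675 = 0.1059 of the mass, i.e. 10.59%.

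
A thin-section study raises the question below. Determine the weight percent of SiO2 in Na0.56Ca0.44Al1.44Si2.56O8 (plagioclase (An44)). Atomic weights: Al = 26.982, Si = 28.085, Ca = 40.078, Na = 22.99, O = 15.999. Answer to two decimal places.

Formula mass = 269.252 g/mol.
2.56 Si → 2.5600 mol SiO2 per formula unit; M(SiO2) = 60.083, so SiO2 mass = 153.812 g.
153.812/269.252 × 100 = 57.13 wt%.

57.13 wt%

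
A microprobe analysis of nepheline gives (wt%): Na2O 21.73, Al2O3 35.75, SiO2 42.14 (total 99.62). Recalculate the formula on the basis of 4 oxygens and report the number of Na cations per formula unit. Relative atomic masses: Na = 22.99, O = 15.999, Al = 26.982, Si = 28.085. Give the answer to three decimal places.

1.000 Na apfu

Na2O (M=61.979): mol = 0.35060; Na = 0.70120, O = 0.35060.
Al2O3 (M=101.961): mol = 0.35062; Al = 0.70124, O = 1.05186.
SiO2 (M=60.083): mol = 0.70136; Si = 0.70136, O = 1.40272.
ΣO = 2.80518; factor = 4/ΣO = 1.42593.
Na apfu = 0.70120 × 1.42593 = 1.000.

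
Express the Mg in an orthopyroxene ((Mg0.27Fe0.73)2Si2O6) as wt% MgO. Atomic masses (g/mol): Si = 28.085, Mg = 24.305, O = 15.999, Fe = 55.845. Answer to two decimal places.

8.82 wt%

Molar mass of (Mg0.27Fe0.73)2Si2O6 = 0.54×24.305 + 1.46×55.845 + 2×28.085 + 6×15.999 = 246.822 g/mol.
Each formula unit contains 0.54 Mg, equivalent to 0.54/1 = 0.5400 mol MgO.
M(MgO) = 1×24.305 + 1×15.999 = 40.304 g/mol.
Mass of MgO per formula unit = 0.5400 × 40.304 = 21.764 g.
MgO wt% = 21.764 / 246.822 × 100 = 8.82%.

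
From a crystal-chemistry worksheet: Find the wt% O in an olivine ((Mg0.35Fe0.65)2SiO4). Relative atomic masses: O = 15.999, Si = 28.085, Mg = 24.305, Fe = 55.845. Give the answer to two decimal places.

Molar mass of (Mg0.35Fe0.65)2SiO4: 0.70×24.305 + 1.30×55.845 + 1×28.085 + 4×15.999 = 181.693 g/mol.
Mass of O per formula unit: 4 × 15.999 = 63.996 g.
Weight fraction O = 63.996 / 181.693 = 0.3522.

35.22 weight percent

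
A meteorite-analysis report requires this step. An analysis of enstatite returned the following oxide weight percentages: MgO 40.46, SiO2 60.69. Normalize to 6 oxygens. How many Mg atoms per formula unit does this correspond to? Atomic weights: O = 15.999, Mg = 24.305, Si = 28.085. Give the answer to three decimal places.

1.992 Mg apfu

MgO: 40.46/40.304 = 1.00387 mol → 1.00387 mol Mg, 1.00387 mol O.
SiO2: 60.69/60.083 = 1.01010 mol → 1.01010 mol Si, 2.02020 mol O.
Total oxygen = 3.02407 mol. Normalization factor = 6/3.02407 = 1.98408.
Mg per 6 O = 1.00387 × 1.98408 = 1.992.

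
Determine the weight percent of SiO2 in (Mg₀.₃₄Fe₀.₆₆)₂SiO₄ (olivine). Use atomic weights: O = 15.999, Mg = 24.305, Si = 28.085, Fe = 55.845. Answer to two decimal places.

Molar mass of (Mg₀.₃₄Fe₀.₆₆)₂SiO₄ = 0.68·24.305 + 1.32·55.845 + 1·28.085 + 4·15.999 = 182.324 g/mol.
Each formula unit contains 1 Si, equivalent to 1/1 = 1.0000 mol SiO2.
M(SiO2) = 1×28.085 + 2×15.999 = 60.083 g/mol.
Mass of SiO2 per formula unit = 1.0000 × 60.083 = 60.083 g.
SiO2 wt% = 60.083 / 182.324 × 100 = 32.95%.

32.95 wt%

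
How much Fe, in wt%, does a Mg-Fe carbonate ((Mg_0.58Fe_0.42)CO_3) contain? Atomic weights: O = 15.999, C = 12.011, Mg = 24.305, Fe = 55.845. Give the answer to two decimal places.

M((Mg_0.58Fe_0.42)CO_3) = 97.560 g/mol.
Fe contributes 0.42 × 55.845 = 23.455 g per mole.
23.455/97.560 = 0.2404 → 24.04%.

24.04 wt%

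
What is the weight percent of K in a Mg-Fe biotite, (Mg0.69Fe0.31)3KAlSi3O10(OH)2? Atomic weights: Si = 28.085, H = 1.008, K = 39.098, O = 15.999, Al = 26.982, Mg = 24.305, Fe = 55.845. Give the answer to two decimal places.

M((Mg0.69Fe0.31)3KAlSi3O10(OH)2) = 446.586 g/mol.
K contributes 1 × 39.098 = 39.098 g per mole.
39.098/446.586 = 0.0875 → 8.75%.

8.75 mass %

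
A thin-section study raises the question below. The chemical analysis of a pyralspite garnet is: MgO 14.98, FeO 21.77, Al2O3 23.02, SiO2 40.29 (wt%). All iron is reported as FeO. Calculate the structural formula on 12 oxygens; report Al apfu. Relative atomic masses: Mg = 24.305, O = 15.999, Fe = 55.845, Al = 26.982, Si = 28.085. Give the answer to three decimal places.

MgO: 14.98/40.304 = 0.37168 mol → 0.37168 mol Mg, 0.37168 mol O.
FeO: 21.77/71.844 = 0.30302 mol → 0.30302 mol Fe, 0.30302 mol O.
Al2O3: 23.02/101.961 = 0.22577 mol → 0.45154 mol Al, 0.67731 mol O.
SiO2: 40.29/60.083 = 0.67057 mol → 0.67057 mol Si, 1.34114 mol O.
Total oxygen = 2.69315 mol. Normalization factor = 12/2.69315 = 4.45575.
Al per 12 O = 0.45154 × 4.45575 = 2.012.

2.012 Al apfu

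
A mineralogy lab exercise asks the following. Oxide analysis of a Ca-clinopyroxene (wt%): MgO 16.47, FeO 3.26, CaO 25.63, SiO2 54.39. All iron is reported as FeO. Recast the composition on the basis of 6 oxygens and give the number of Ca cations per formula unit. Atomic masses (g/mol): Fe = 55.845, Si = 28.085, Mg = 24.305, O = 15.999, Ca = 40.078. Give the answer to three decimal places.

1.008 Ca apfu

MgO: 16.47/40.304 = 0.40864 mol → 0.40864 mol Mg, 0.40864 mol O.
FeO: 3.26/71.844 = 0.04538 mol → 0.04538 mol Fe, 0.04538 mol O.
CaO: 25.63/56.077 = 0.45705 mol → 0.45705 mol Ca, 0.45705 mol O.
SiO2: 54.39/60.083 = 0.90525 mol → 0.90525 mol Si, 1.81050 mol O.
Total oxygen = 2.72157 mol. Normalization factor = 6/2.72157 = 2.20461.
Ca per 6 O = 0.45705 × 2.20461 = 1.008.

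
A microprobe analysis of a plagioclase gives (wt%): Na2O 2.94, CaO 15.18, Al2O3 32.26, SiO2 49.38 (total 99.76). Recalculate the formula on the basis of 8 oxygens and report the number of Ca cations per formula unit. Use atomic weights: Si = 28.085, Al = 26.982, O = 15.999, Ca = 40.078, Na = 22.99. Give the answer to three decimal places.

0.744 Ca apfu

Na2O: 2.94/61.979 = 0.04744 mol → 0.09488 mol Na, 0.04744 mol O.
CaO: 15.18/56.077 = 0.27070 mol → 0.27070 mol Ca, 0.27070 mol O.
Al2O3: 32.26/101.961 = 0.31640 mol → 0.63280 mol Al, 0.94920 mol O.
SiO2: 49.38/60.083 = 0.82186 mol → 0.82186 mol Si, 1.64372 mol O.
Total oxygen = 2.91106 mol. Normalization factor = 8/2.91106 = 2.74814.
Ca per 8 O = 0.27070 × 2.74814 = 0.744.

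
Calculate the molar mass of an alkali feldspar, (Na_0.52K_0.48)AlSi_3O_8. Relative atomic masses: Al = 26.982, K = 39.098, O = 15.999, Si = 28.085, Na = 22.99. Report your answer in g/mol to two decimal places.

Na: 0.52 × 22.99 = 11.9548
K: 0.48 × 39.098 = 18.7670
Al: 1 × 26.982 = 26.9820
Si: 3 × 28.085 = 84.2550
O: 8 × 15.999 = 127.9920
Summing the contributions gives the formula mass.

269.95 g/mol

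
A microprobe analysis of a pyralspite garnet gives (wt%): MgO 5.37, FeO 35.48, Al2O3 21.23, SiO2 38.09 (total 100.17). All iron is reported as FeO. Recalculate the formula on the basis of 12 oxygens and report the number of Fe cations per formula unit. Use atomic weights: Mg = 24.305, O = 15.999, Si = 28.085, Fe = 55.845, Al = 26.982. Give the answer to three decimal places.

5.37 wt% MgO ÷ 40.304 g/mol = 0.13324 mol, giving 0.13324 Mg and 0.13324 O.
35.48 wt% FeO ÷ 71.844 g/mol = 0.49385 mol, giving 0.49385 Fe and 0.49385 O.
21.23 wt% Al2O3 ÷ 101.961 g/mol = 0.20822 mol, giving 0.41644 Al and 0.62466 O.
38.09 wt% SiO2 ÷ 60.083 g/mol = 0.63396 mol, giving 0.63396 Si and 1.26792 O.
Oxygen sums to 2.51967; scaling by 12/2.51967 = 4.76253 puts the formula on 12 O.
Fe: 0.49385 × 4.76253 = 2.352 atoms per formula unit.

2.352 Fe apfu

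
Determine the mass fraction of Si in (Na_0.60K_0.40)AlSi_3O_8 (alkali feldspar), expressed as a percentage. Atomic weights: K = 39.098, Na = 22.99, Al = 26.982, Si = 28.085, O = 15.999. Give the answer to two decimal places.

31.36 wt%

Molar mass of (Na_0.60K_0.40)AlSi_3O_8: 0.60×22.99 + 0.40×39.098 + 1×26.982 + 3×28.085 + 8×15.999 = 268.662 g/mol.
Mass of Si per formula unit: 3 × 28.085 = 84.255 g.
Weight fraction Si = 84.255 / 268.662 = 0.3136.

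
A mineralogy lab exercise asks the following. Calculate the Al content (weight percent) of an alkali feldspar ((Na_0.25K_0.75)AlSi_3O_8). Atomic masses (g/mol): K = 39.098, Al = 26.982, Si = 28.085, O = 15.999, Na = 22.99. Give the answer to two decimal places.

Formula mass = 0.25·22.99 + 0.75·39.098 + 1·26.982 + 3·28.085 + 8·15.999 = 274.300 g/mol, of which 26.982 g is Al.
So Al makes up 26.982/274.300 = 0.0984 of the mass, i.e. 9.84%.

9.84 weight percent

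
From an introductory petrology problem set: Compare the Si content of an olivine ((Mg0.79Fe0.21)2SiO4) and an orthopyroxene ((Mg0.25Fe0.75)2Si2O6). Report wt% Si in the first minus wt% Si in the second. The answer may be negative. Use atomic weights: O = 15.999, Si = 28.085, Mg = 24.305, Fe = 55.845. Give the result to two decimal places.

First mineral: 28.085 g Si in 153.938 g formula = 18.24 wt% Si.
Second mineral: 56.170 g Si in 248.084 g formula = 22.64 wt% Si.
18.24% − 22.64% gives a difference of -4.40 percentage points.

-4.40 percentage points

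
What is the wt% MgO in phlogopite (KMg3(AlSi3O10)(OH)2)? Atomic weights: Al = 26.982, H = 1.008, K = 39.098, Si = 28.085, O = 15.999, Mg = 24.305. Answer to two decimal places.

28.98 wt%

Molar mass of KMg3(AlSi3O10)(OH)2 = 1*39.098 + 3*24.305 + 1*26.982 + 3*28.085 + 12*15.999 + 2*1.008 = 417.254 g/mol.
Each formula unit contains 3 Mg, equivalent to 3/1 = 3.0000 mol MgO.
M(MgO) = 1×24.305 + 1×15.999 = 40.304 g/mol.
Mass of MgO per formula unit = 3.0000 × 40.304 = 120.912 g.
MgO wt% = 120.912 / 417.254 × 100 = 28.98%.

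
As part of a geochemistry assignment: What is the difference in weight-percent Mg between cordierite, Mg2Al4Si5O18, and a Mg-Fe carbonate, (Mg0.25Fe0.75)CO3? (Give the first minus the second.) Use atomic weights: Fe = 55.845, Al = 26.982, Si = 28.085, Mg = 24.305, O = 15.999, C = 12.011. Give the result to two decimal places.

2.68 percentage points

First mineral: 48.610 g Mg in 584.945 g formula = 8.31 wt% Mg.
Second mineral: 6.076 g Mg in 107.968 g formula = 5.63 wt% Mg.
8.31% − 5.63% gives a difference of 2.68 percentage points.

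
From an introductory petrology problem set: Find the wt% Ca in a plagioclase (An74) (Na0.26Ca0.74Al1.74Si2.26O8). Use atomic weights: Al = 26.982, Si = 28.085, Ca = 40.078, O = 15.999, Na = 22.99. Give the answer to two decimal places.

10.82 wt%

M(Na0.26Ca0.74Al1.74Si2.26O8) = 274.048 g/mol.
Ca contributes 0.74 × 40.078 = 29.658 g per mole.
29.658/274.048 = 0.1082 → 10.82%.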